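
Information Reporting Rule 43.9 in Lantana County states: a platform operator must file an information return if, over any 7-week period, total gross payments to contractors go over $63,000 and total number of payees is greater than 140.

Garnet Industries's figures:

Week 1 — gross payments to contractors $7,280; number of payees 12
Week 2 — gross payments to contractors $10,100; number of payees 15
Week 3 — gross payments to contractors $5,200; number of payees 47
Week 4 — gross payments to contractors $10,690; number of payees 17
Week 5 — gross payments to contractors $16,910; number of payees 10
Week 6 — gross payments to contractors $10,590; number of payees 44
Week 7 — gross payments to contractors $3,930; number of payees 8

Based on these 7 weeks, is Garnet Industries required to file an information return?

Total gross payments to contractors: $7,280 + $10,100 + $5,200 + $10,690 + $16,910 + $10,590 + $3,930 = $64,700 (> $63,000).
Total number of payees: 12 + 15 + 47 + 17 + 10 + 44 + 8 = 153 (> 140).
The test is 'and': both thresholds are exceeded.

Yes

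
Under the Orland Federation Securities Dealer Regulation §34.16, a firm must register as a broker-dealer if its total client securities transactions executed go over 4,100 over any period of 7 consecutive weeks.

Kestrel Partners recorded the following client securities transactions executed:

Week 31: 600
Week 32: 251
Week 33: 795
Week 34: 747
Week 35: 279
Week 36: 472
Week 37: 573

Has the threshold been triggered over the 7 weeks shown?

Total client securities transactions executed: 600 + 251 + 795 + 747 + 279 + 472 + 573 = 3,717.
3,717 ≤ 4,100, so the threshold is not exceeded.

No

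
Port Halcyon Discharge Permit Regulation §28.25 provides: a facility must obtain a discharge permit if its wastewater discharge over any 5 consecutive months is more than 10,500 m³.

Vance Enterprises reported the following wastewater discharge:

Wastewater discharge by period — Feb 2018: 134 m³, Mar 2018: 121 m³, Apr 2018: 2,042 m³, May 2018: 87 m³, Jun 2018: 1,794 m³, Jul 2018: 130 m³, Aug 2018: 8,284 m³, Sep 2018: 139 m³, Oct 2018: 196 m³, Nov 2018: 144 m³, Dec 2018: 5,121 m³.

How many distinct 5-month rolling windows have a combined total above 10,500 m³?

3

Feb 2018–Jun 2018: 134 m³ + 121 m³ + 2,042 m³ + 87 m³ + 1,794 m³ = 4,178 m³ (under)
Mar 2018–Jul 2018: 121 m³ + 2,042 m³ + 87 m³ + 1,794 m³ + 130 m³ = 4,174 m³ (under)
Apr 2018–Aug 2018: 2,042 m³ + 87 m³ + 1,794 m³ + 130 m³ + 8,284 m³ = 12,337 m³ (over)
May 2018–Sep 2018: 87 m³ + 1,794 m³ + 130 m³ + 8,284 m³ + 139 m³ = 10,434 m³ (under)
Jun 2018–Oct 2018: 1,794 m³ + 130 m³ + 8,284 m³ + 139 m³ + 196 m³ = 10,543 m³ (over)
Jul 2018–Nov 2018: 130 m³ + 8,284 m³ + 139 m³ + 196 m³ + 144 m³ = 8,893 m³ (under)
Aug 2018–Dec 2018: 8,284 m³ + 139 m³ + 196 m³ + 144 m³ + 5,121 m³ = 13,884 m³ (over)
3 windows exceed the threshold.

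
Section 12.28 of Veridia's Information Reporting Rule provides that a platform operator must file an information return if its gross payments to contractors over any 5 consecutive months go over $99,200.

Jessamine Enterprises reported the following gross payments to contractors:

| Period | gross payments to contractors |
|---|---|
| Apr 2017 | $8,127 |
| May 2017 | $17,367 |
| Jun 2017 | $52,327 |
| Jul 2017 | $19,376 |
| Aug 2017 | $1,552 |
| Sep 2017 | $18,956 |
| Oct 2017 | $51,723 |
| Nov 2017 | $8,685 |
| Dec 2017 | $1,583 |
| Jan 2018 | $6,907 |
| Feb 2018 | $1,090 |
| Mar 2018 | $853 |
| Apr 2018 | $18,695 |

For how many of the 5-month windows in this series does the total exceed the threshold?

3

Apr 2017–Aug 2017: $8,127 + $17,367 + $52,327 + $19,376 + $1,552 = $98,749 (under)
May 2017–Sep 2017: $17,367 + $52,327 + $19,376 + $1,552 + $18,956 = $109,578 (over)
Jun 2017–Oct 2017: $52,327 + $19,376 + $1,552 + $18,956 + $51,723 = $143,934 (over)
Jul 2017–Nov 2017: $19,376 + $1,552 + $18,956 + $51,723 + $8,685 = $100,292 (over)
Aug 2017–Dec 2017: $1,552 + $18,956 + $51,723 + $8,685 + $1,583 = $82,499 (under)
Sep 2017–Jan 2018: $18,956 + $51,723 + $8,685 + $1,583 + $6,907 = $87,854 (under)
Oct 2017–Feb 2018: $51,723 + $8,685 + $1,583 + $6,907 + $1,090 = $69,988 (under)
Nov 2017–Mar 2018: $8,685 + $1,583 + $6,907 + $1,090 + $853 = $19,118 (under)
Dec 2017–Apr 2018: $1,583 + $6,907 + $1,090 + $853 + $18,695 = $29,128 (under)
3 windows exceed the threshold.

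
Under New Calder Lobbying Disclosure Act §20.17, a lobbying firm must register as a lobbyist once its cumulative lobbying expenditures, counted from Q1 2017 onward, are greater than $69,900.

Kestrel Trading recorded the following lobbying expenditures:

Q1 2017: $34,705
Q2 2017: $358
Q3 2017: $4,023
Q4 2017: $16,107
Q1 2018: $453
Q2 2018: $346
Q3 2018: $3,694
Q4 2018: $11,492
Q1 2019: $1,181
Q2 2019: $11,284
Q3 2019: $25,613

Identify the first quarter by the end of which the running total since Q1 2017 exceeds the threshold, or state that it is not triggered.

Q4 2018

Through Q1 2017: $34,705
Through Q2 2017: $35,063
Through Q3 2017: $39,086
Through Q4 2017: $55,193
Through Q1 2018: $55,646
Through Q2 2018: $55,992
Through Q3 2018: $59,686
Through Q4 2018: $71,178 ← exceeds threshold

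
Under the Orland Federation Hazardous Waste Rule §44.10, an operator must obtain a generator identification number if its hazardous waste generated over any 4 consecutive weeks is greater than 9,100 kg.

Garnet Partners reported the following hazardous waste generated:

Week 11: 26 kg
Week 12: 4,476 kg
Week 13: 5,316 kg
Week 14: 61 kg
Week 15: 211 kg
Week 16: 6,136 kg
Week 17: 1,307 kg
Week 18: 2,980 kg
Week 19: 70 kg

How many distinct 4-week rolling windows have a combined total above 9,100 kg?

5

Week 11–Week 14: 26 kg + 4,476 kg + 5,316 kg + 61 kg = 9,879 kg (over)
Week 12–Week 15: 4,476 kg + 5,316 kg + 61 kg + 211 kg = 10,064 kg (over)
Week 13–Week 16: 5,316 kg + 61 kg + 211 kg + 6,136 kg = 11,724 kg (over)
Week 14–Week 17: 61 kg + 211 kg + 6,136 kg + 1,307 kg = 7,715 kg (under)
Week 15–Week 18: 211 kg + 6,136 kg + 1,307 kg + 2,980 kg = 10,634 kg (over)
Week 16–Week 19: 6,136 kg + 1,307 kg + 2,980 kg + 70 kg = 10,493 kg (over)
5 windows exceed the threshold.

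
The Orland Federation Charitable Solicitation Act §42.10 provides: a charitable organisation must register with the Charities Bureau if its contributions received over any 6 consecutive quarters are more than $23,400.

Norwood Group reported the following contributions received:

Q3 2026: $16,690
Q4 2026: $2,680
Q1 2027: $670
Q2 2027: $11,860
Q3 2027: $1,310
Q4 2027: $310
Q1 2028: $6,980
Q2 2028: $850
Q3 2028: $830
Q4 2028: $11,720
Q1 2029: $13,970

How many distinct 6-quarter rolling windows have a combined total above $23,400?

Q3 2026–Q4 2027: $16,690 + $2,680 + $670 + $11,860 + $1,310 + $310 = $33,520 (over)
Q4 2026–Q1 2028: $2,680 + $670 + $11,860 + $1,310 + $310 + $6,980 = $23,810 (over)
Q1 2027–Q2 2028: $670 + $11,860 + $1,310 + $310 + $6,980 + $850 = $21,980 (under)
Q2 2027–Q3 2028: $11,860 + $1,310 + $310 + $6,980 + $850 + $830 = $22,140 (under)
Q3 2027–Q4 2028: $1,310 + $310 + $6,980 + $850 + $830 + $11,720 = $22,000 (under)
Q4 2027–Q1 2029: $310 + $6,980 + $850 + $830 + $11,720 + $13,970 = $34,660 (over)
3 windows exceed the threshold.

3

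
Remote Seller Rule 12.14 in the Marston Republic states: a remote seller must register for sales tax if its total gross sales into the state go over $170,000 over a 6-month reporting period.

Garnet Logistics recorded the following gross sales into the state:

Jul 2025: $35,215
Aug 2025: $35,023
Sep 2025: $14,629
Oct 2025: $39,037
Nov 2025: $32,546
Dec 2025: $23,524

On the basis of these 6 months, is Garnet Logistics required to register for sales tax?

Total gross sales into the state: $35,215 + $35,023 + $14,629 + $39,037 + $32,546 + $23,524 = $179,974.
$179,974 > $170,000, so the threshold is exceeded.

Yes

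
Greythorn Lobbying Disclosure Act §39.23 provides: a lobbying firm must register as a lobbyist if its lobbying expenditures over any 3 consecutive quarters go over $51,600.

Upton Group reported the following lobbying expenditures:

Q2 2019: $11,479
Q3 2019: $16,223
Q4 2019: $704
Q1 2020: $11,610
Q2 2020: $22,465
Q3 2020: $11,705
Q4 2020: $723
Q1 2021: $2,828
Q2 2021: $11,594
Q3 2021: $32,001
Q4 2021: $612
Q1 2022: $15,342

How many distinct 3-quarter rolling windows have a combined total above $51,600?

Q2 2019–Q4 2019: $11,479 + $16,223 + $704 = $28,406 (under)
Q3 2019–Q1 2020: $16,223 + $704 + $11,610 = $28,537 (under)
Q4 2019–Q2 2020: $704 + $11,610 + $22,465 = $34,779 (under)
Q1 2020–Q3 2020: $11,610 + $22,465 + $11,705 = $45,780 (under)
Q2 2020–Q4 2020: $22,465 + $11,705 + $723 = $34,893 (under)
Q3 2020–Q1 2021: $11,705 + $723 + $2,828 = $15,256 (under)
Q4 2020–Q2 2021: $723 + $2,828 + $11,594 = $15,145 (under)
Q1 2021–Q3 2021: $2,828 + $11,594 + $32,001 = $46,423 (under)
Q2 2021–Q4 2021: $11,594 + $32,001 + $612 = $44,207 (under)
Q3 2021–Q1 2022: $32,001 + $612 + $15,342 = $47,955 (under)
0 windows exceed the threshold.

0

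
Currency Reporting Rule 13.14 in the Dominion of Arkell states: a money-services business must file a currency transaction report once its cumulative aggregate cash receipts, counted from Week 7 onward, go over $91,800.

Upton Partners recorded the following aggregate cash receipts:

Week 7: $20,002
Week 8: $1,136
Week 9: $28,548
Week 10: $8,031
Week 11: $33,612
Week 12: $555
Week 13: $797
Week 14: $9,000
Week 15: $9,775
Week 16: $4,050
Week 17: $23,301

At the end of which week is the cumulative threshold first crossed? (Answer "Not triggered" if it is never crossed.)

Through Week 7: $20,002
Through Week 8: $21,138
Through Week 9: $49,686
Through Week 10: $57,717
Through Week 11: $91,329
Through Week 12: $91,884 ← exceeds threshold

Week 12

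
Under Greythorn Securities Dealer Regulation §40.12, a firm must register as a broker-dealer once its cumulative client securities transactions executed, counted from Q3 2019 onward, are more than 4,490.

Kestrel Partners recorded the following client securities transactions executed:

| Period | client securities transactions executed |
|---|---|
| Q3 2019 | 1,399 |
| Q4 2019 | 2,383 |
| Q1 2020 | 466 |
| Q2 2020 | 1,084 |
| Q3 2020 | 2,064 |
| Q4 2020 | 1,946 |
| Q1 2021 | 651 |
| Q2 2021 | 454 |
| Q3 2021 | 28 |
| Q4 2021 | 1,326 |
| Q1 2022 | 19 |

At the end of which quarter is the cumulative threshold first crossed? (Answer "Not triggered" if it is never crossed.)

Through Q3 2019: 1,399
Through Q4 2019: 3,782
Through Q1 2020: 4,248
Through Q2 2020: 5,332 ← exceeds threshold

Q2 2020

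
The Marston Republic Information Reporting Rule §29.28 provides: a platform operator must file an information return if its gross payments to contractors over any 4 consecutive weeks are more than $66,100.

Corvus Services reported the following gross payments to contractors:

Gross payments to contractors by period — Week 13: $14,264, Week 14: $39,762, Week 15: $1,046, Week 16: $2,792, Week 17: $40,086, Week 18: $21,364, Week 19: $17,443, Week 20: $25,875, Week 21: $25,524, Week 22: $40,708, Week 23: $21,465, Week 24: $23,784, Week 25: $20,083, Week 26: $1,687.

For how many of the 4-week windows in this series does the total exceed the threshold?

Week 13–Week 16: $14,264 + $39,762 + $1,046 + $2,792 = $57,864 (under)
Week 14–Week 17: $39,762 + $1,046 + $2,792 + $40,086 = $83,686 (over)
Week 15–Week 18: $1,046 + $2,792 + $40,086 + $21,364 = $65,288 (under)
Week 16–Week 19: $2,792 + $40,086 + $21,364 + $17,443 = $81,685 (over)
Week 17–Week 20: $40,086 + $21,364 + $17,443 + $25,875 = $104,768 (over)
Week 18–Week 21: $21,364 + $17,443 + $25,875 + $25,524 = $90,206 (over)
Week 19–Week 22: $17,443 + $25,875 + $25,524 + $40,708 = $109,550 (over)
Week 20–Week 23: $25,875 + $25,524 + $40,708 + $21,465 = $113,572 (over)
Week 21–Week 24: $25,524 + $40,708 + $21,465 + $23,784 = $111,481 (over)
Week 22–Week 25: $40,708 + $21,465 + $23,784 + $20,083 = $106,040 (over)
Week 23–Week 26: $21,465 + $23,784 + $20,083 + $1,687 = $67,019 (over)
9 windows exceed the threshold.

9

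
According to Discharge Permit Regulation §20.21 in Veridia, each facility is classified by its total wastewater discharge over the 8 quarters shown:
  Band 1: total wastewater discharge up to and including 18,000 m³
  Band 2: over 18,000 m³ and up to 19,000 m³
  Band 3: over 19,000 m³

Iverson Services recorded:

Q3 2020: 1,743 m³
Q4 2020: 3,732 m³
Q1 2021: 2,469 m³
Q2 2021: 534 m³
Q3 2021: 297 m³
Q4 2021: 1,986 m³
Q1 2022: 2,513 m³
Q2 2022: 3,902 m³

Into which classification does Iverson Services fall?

Total wastewater discharge: 1,743 m³ + 3,732 m³ + 2,469 m³ + 534 m³ + 297 m³ + 1,986 m³ + 2,513 m³ + 3,902 m³ = 17,176 m³.
17,176 m³ ≤ 18,000 m³, so Band 1 applies.

Band 1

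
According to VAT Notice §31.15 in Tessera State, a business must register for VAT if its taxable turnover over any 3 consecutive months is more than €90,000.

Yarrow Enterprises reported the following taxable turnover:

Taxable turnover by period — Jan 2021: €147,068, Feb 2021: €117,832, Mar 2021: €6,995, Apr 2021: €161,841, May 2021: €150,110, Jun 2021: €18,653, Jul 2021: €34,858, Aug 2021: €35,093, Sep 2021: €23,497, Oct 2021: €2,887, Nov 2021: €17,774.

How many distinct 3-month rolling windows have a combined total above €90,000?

6

Jan 2021–Mar 2021: €147,068 + €117,832 + €6,995 = €271,895 (over)
Feb 2021–Apr 2021: €117,832 + €6,995 + €161,841 = €286,668 (over)
Mar 2021–May 2021: €6,995 + €161,841 + €150,110 = €318,946 (over)
Apr 2021–Jun 2021: €161,841 + €150,110 + €18,653 = €330,604 (over)
May 2021–Jul 2021: €150,110 + €18,653 + €34,858 = €203,621 (over)
Jun 2021–Aug 2021: €18,653 + €34,858 + €35,093 = €88,604 (under)
Jul 2021–Sep 2021: €34,858 + €35,093 + €23,497 = €93,448 (over)
Aug 2021–Oct 2021: €35,093 + €23,497 + €2,887 = €61,477 (under)
Sep 2021–Nov 2021: €23,497 + €2,887 + €17,774 = €44,158 (under)
6 windows exceed the threshold.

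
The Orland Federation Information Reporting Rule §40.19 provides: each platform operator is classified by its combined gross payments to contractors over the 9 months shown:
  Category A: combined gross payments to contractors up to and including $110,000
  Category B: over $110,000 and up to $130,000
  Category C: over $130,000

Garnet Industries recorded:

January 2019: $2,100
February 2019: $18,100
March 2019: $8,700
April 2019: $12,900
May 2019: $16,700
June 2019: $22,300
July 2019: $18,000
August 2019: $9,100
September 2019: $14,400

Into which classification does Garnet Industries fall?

Combined gross payments to contractors: $2,100 + $18,100 + $8,700 + $12,900 + $16,700 + $22,300 + $18,000 + $9,100 + $14,400 = $122,300.
$110,000 < $122,300 ≤ $130,000, so Category B applies.

Category B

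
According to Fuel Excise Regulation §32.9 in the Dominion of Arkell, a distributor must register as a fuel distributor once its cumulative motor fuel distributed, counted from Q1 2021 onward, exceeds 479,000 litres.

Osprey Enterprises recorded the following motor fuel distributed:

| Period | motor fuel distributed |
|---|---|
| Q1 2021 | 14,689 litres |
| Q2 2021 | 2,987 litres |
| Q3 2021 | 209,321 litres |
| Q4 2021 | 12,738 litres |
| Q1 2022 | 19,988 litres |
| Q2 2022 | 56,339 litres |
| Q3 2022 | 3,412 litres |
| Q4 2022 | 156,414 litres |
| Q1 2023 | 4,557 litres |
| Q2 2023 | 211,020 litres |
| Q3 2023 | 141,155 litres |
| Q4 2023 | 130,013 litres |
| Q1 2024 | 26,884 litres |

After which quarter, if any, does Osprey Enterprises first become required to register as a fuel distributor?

Q1 2023

Through Q1 2021: 14,689 litres
Through Q2 2021: 17,676 litres
Through Q3 2021: 226,997 litres
Through Q4 2021: 239,735 litres
Through Q1 2022: 259,723 litres
Through Q2 2022: 316,062 litres
Through Q3 2022: 319,474 litres
Through Q4 2022: 475,888 litres
Through Q1 2023: 480,445 litres ← exceeds threshold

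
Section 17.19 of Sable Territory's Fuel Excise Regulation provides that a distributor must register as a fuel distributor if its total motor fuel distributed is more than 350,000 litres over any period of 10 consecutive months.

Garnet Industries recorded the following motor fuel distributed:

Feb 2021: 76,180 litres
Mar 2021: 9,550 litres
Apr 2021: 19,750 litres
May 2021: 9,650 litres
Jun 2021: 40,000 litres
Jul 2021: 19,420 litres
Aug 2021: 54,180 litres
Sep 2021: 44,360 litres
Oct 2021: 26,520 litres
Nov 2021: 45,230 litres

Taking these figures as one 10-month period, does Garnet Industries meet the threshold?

No

Total motor fuel distributed: 76,180 litres + 9,550 litres + 19,750 litres + 9,650 litres + 40,000 litres + 19,420 litres + 54,180 litres + 44,360 litres + 26,520 litres + 45,230 litres = 344,840 litres.
344,840 litres ≤ 350,000 litres, so the threshold is not exceeded.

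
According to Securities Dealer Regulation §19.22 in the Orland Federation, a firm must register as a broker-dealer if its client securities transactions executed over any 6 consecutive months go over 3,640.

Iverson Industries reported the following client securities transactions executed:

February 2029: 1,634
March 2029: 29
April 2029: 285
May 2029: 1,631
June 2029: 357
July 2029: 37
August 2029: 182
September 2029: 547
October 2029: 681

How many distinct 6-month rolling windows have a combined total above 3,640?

1

February 2029–July 2029: 1,634 + 29 + 285 + 1,631 + 357 + 37 = 3,973 (over)
March 2029–August 2029: 29 + 285 + 1,631 + 357 + 37 + 182 = 2,521 (under)
April 2029–September 2029: 285 + 1,631 + 357 + 37 + 182 + 547 = 3,039 (under)
May 2029–October 2029: 1,631 + 357 + 37 + 182 + 547 + 681 = 3,435 (under)
1 window exceeds the threshold.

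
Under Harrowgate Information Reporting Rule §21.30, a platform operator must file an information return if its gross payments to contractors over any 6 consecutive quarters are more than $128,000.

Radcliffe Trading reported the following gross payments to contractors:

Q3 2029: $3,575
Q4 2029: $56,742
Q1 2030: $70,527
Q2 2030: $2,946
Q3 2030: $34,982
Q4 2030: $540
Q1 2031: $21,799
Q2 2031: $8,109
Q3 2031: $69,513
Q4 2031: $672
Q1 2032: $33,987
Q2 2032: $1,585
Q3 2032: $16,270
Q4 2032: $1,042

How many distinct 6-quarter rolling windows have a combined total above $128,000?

8

Q3 2029–Q4 2030: $3,575 + $56,742 + $70,527 + $2,946 + $34,982 + $540 = $169,312 (over)
Q4 2029–Q1 2031: $56,742 + $70,527 + $2,946 + $34,982 + $540 + $21,799 = $187,536 (over)
Q1 2030–Q2 2031: $70,527 + $2,946 + $34,982 + $540 + $21,799 + $8,109 = $138,903 (over)
Q2 2030–Q3 2031: $2,946 + $34,982 + $540 + $21,799 + $8,109 + $69,513 = $137,889 (over)
Q3 2030–Q4 2031: $34,982 + $540 + $21,799 + $8,109 + $69,513 + $672 = $135,615 (over)
Q4 2030–Q1 2032: $540 + $21,799 + $8,109 + $69,513 + $672 + $33,987 = $134,620 (over)
Q1 2031–Q2 2032: $21,799 + $8,109 + $69,513 + $672 + $33,987 + $1,585 = $135,665 (over)
Q2 2031–Q3 2032: $8,109 + $69,513 + $672 + $33,987 + $1,585 + $16,270 = $130,136 (over)
Q3 2031–Q4 2032: $69,513 + $672 + $33,987 + $1,585 + $16,270 + $1,042 = $123,069 (under)
8 windows exceed the threshold.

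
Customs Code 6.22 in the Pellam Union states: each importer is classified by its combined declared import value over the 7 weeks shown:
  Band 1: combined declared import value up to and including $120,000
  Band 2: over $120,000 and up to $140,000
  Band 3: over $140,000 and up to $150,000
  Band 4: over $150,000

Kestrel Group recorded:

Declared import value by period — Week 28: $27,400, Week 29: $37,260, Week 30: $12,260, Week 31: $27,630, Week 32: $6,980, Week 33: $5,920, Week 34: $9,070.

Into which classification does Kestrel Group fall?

Band 2

Combined declared import value: $27,400 + $37,260 + $12,260 + $27,630 + $6,980 + $5,920 + $9,070 = $126,520.
$120,000 < $126,520 ≤ $140,000, so Band 2 applies.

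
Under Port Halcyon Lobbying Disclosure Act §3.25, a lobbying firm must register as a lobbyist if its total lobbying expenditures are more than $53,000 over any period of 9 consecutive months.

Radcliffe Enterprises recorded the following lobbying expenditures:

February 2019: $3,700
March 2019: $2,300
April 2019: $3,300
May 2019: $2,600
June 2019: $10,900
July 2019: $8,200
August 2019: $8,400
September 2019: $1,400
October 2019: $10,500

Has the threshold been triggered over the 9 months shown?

Total lobbying expenditures: $3,700 + $2,300 + $3,300 + $2,600 + $10,900 + $8,200 + $8,400 + $1,400 + $10,500 = $51,300.
$51,300 ≤ $53,000, so the threshold is not exceeded.

No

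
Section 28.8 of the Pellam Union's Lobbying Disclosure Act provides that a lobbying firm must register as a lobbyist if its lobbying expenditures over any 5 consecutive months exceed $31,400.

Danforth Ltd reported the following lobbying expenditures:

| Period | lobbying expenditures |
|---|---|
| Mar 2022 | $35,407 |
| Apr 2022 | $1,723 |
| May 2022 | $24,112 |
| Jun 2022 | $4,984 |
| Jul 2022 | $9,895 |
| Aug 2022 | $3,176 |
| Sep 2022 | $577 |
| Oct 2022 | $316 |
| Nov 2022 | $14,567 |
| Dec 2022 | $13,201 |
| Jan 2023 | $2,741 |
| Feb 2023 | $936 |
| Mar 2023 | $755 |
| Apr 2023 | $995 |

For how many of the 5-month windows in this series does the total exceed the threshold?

Mar 2022–Jul 2022: $35,407 + $1,723 + $24,112 + $4,984 + $9,895 = $76,121 (over)
Apr 2022–Aug 2022: $1,723 + $24,112 + $4,984 + $9,895 + $3,176 = $43,890 (over)
May 2022–Sep 2022: $24,112 + $4,984 + $9,895 + $3,176 + $577 = $42,744 (over)
Jun 2022–Oct 2022: $4,984 + $9,895 + $3,176 + $577 + $316 = $18,948 (under)
Jul 2022–Nov 2022: $9,895 + $3,176 + $577 + $316 + $14,567 = $28,531 (under)
Aug 2022–Dec 2022: $3,176 + $577 + $316 + $14,567 + $13,201 = $31,837 (over)
Sep 2022–Jan 2023: $577 + $316 + $14,567 + $13,201 + $2,741 = $31,402 (over)
Oct 2022–Feb 2023: $316 + $14,567 + $13,201 + $2,741 + $936 = $31,761 (over)
Nov 2022–Mar 2023: $14,567 + $13,201 + $2,741 + $936 + $755 = $32,200 (over)
Dec 2022–Apr 2023: $13,201 + $2,741 + $936 + $755 + $995 = $18,628 (under)
7 windows exceed the threshold.

7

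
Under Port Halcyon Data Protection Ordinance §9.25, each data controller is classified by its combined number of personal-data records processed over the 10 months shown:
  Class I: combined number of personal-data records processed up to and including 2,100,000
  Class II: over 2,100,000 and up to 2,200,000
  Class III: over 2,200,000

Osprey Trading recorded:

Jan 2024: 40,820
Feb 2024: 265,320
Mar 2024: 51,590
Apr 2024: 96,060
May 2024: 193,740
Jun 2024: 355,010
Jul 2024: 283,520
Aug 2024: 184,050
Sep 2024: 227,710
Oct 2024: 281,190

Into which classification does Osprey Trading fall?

Class I

Combined number of personal-data records processed: 40,820 + 265,320 + 51,590 + 96,060 + 193,740 + 355,010 + 283,520 + 184,050 + 227,710 + 281,190 = 1,979,010.
1,979,010 ≤ 2,100,000, so Class I applies.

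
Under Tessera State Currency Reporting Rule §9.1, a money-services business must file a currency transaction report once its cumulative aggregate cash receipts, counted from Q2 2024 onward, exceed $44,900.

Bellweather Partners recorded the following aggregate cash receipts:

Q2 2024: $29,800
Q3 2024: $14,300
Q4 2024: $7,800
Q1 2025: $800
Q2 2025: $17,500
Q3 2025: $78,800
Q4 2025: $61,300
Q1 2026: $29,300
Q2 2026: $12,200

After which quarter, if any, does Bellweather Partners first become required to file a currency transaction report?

Through Q2 2024: $29,800
Through Q3 2024: $44,100
Through Q4 2024: $51,900 ← exceeds threshold

Q4 2024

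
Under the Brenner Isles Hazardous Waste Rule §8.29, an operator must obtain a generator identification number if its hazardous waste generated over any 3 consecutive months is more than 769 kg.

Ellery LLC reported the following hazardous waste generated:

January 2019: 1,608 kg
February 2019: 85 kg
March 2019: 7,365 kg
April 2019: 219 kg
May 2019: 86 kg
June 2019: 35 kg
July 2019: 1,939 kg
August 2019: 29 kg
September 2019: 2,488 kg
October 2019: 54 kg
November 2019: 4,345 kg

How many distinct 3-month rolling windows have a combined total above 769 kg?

8

January 2019–March 2019: 1,608 kg + 85 kg + 7,365 kg = 9,058 kg (over)
February 2019–April 2019: 85 kg + 7,365 kg + 219 kg = 7,669 kg (over)
March 2019–May 2019: 7,365 kg + 219 kg + 86 kg = 7,670 kg (over)
April 2019–June 2019: 219 kg + 86 kg + 35 kg = 340 kg (under)
May 2019–July 2019: 86 kg + 35 kg + 1,939 kg = 2,060 kg (over)
June 2019–August 2019: 35 kg + 1,939 kg + 29 kg = 2,003 kg (over)
July 2019–September 2019: 1,939 kg + 29 kg + 2,488 kg = 4,456 kg (over)
August 2019–October 2019: 29 kg + 2,488 kg + 54 kg = 2,571 kg (over)
September 2019–November 2019: 2,488 kg + 54 kg + 4,345 kg = 6,887 kg (over)
8 windows exceed the threshold.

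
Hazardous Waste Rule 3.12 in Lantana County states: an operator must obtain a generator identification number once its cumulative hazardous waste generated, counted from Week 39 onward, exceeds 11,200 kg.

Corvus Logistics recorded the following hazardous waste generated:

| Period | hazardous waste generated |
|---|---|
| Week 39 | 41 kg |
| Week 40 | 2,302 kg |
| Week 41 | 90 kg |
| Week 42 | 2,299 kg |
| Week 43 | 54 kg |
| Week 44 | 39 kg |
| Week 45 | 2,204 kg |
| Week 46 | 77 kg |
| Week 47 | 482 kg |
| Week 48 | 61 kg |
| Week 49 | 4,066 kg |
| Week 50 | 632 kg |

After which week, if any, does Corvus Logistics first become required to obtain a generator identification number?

Through Week 39: 41 kg
Through Week 40: 2,343 kg
Through Week 41: 2,433 kg
Through Week 42: 4,732 kg
Through Week 43: 4,786 kg
Through Week 44: 4,825 kg
Through Week 45: 7,029 kg
Through Week 46: 7,106 kg
Through Week 47: 7,588 kg
Through Week 48: 7,649 kg
Through Week 49: 11,715 kg ← exceeds threshold

Week 49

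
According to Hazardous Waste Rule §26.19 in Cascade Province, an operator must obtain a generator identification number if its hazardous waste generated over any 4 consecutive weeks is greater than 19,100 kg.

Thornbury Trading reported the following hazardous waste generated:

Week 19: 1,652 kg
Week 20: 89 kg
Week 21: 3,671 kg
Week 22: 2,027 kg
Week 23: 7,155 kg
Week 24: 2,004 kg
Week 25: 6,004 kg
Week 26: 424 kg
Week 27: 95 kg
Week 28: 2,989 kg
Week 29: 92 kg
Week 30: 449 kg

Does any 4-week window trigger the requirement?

No

Week 19–Week 22: 1,652 kg + 89 kg + 3,671 kg + 2,027 kg = 7,439 kg (under)
Week 20–Week 23: 89 kg + 3,671 kg + 2,027 kg + 7,155 kg = 12,942 kg (under)
Week 21–Week 24: 3,671 kg + 2,027 kg + 7,155 kg + 2,004 kg = 14,857 kg (under)
Week 22–Week 25: 2,027 kg + 7,155 kg + 2,004 kg + 6,004 kg = 17,190 kg (under)
Week 23–Week 26: 7,155 kg + 2,004 kg + 6,004 kg + 424 kg = 15,587 kg (under)
Week 24–Week 27: 2,004 kg + 6,004 kg + 424 kg + 95 kg = 8,527 kg (under)
Week 25–Week 28: 6,004 kg + 424 kg + 95 kg + 2,989 kg = 9,512 kg (under)
Week 26–Week 29: 424 kg + 95 kg + 2,989 kg + 92 kg = 3,600 kg (under)
Week 27–Week 30: 95 kg + 2,989 kg + 92 kg + 449 kg = 3,625 kg (under)
No window exceeds 19,100 kg.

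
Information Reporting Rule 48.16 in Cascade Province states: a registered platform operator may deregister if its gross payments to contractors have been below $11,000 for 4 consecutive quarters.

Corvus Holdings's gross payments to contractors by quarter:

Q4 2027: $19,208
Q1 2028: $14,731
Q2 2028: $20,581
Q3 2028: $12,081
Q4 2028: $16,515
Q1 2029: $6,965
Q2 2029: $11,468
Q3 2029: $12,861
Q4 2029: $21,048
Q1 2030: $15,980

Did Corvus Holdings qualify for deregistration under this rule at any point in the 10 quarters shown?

Quarters below $11,000: Q1 2029.
Longest run of consecutive quarters below the threshold: 1.
1 < 4, so Corvus Holdings never became eligible.

No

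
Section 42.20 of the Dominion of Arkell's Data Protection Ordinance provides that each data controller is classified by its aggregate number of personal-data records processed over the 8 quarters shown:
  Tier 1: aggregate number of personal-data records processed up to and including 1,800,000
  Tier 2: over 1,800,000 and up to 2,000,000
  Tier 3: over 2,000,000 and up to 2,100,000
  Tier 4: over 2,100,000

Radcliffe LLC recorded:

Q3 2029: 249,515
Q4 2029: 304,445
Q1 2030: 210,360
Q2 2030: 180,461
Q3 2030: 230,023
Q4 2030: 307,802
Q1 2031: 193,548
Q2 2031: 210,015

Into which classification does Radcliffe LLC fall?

Aggregate number of personal-data records processed: 249,515 + 304,445 + 210,360 + 180,461 + 230,023 + 307,802 + 193,548 + 210,015 = 1,886,169.
1,800,000 < 1,886,169 ≤ 2,000,000, so Tier 2 applies.

Tier 2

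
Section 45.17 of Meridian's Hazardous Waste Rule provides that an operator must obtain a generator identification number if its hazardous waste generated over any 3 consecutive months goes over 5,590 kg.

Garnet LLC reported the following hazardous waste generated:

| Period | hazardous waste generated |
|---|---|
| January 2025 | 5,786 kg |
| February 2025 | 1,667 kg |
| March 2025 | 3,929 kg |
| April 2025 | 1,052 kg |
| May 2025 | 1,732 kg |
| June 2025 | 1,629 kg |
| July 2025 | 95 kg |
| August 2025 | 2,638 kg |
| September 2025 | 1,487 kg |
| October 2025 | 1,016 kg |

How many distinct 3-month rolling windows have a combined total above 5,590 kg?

January 2025–March 2025: 5,786 kg + 1,667 kg + 3,929 kg = 11,382 kg (over)
February 2025–April 2025: 1,667 kg + 3,929 kg + 1,052 kg = 6,648 kg (over)
March 2025–May 2025: 3,929 kg + 1,052 kg + 1,732 kg = 6,713 kg (over)
April 2025–June 2025: 1,052 kg + 1,732 kg + 1,629 kg = 4,413 kg (under)
May 2025–July 2025: 1,732 kg + 1,629 kg + 95 kg = 3,456 kg (under)
June 2025–August 2025: 1,629 kg + 95 kg + 2,638 kg = 4,362 kg (under)
July 2025–September 2025: 95 kg + 2,638 kg + 1,487 kg = 4,220 kg (under)
August 2025–October 2025: 2,638 kg + 1,487 kg + 1,016 kg = 5,141 kg (under)
3 windows exceed the threshold.

3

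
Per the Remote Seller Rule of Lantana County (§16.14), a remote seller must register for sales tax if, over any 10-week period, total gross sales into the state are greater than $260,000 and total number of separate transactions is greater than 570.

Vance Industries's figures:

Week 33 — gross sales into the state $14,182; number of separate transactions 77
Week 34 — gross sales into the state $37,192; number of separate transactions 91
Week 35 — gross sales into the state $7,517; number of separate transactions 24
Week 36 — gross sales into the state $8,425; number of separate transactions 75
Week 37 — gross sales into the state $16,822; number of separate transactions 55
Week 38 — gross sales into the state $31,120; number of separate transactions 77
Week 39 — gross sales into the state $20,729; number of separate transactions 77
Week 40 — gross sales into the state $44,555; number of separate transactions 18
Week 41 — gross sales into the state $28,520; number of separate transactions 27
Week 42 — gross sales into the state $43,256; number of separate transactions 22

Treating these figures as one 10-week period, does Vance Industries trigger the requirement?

Total gross sales into the state: $14,182 + $37,192 + $7,517 + $8,425 + $16,822 + $31,120 + $20,729 + $44,555 + $28,520 + $43,256 = $252,318 (≤ $260,000).
Total number of separate transactions: 77 + 91 + 24 + 75 + 55 + 77 + 77 + 18 + 27 + 22 = 543 (≤ 570).
The test is 'and': the rule requires both, and at least one is not exceeded.

No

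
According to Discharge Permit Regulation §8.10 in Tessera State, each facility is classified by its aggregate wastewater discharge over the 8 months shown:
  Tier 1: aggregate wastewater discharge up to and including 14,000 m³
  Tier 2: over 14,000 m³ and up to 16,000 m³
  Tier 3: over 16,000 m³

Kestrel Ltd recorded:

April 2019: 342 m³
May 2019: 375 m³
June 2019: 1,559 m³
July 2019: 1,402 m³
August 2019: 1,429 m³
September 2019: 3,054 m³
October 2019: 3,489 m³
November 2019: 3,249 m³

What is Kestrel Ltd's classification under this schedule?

Aggregate wastewater discharge: 342 m³ + 375 m³ + 1,559 m³ + 1,402 m³ + 1,429 m³ + 3,054 m³ + 3,489 m³ + 3,249 m³ = 14,899 m³.
14,000 m³ < 14,899 m³ ≤ 16,000 m³, so Tier 2 applies.

Tier 2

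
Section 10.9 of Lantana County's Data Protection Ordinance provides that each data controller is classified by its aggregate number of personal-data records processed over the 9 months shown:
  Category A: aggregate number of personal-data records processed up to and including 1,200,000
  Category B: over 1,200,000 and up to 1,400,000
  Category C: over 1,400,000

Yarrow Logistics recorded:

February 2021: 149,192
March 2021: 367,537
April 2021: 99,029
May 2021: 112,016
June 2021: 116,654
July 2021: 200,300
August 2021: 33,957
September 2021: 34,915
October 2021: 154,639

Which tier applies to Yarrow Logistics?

Aggregate number of personal-data records processed: 149,192 + 367,537 + 99,029 + 112,016 + 116,654 + 200,300 + 33,957 + 34,915 + 154,639 = 1,268,239.
1,200,000 < 1,268,239 ≤ 1,400,000, so Category B applies.

Category B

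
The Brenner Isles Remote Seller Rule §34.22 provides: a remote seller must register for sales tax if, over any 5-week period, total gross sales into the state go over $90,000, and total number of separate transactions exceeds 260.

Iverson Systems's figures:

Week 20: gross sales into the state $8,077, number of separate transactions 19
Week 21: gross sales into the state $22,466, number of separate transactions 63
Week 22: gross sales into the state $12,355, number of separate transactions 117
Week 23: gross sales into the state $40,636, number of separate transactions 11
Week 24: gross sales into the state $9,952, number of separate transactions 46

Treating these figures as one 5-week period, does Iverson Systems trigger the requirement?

Total gross sales into the state: $8,077 + $22,466 + $12,355 + $40,636 + $9,952 = $93,486 (> $90,000).
Total number of separate transactions: 19 + 63 + 117 + 11 + 46 = 256 (≤ 260).
The test is 'and': the rule requires both, and at least one is not exceeded.

No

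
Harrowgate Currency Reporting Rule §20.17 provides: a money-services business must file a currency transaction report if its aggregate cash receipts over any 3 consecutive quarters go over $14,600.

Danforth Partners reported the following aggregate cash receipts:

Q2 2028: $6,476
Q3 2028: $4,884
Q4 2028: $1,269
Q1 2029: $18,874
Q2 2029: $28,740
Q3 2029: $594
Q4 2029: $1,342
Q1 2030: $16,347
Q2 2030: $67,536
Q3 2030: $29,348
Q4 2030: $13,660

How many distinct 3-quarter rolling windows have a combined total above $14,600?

Q2 2028–Q4 2028: $6,476 + $4,884 + $1,269 = $12,629 (under)
Q3 2028–Q1 2029: $4,884 + $1,269 + $18,874 = $25,027 (over)
Q4 2028–Q2 2029: $1,269 + $18,874 + $28,740 = $48,883 (over)
Q1 2029–Q3 2029: $18,874 + $28,740 + $594 = $48,208 (over)
Q2 2029–Q4 2029: $28,740 + $594 + $1,342 = $30,676 (over)
Q3 2029–Q1 2030: $594 + $1,342 + $16,347 = $18,283 (over)
Q4 2029–Q2 2030: $1,342 + $16,347 + $67,536 = $85,225 (over)
Q1 2030–Q3 2030: $16,347 + $67,536 + $29,348 = $113,231 (over)
Q2 2030–Q4 2030: $67,536 + $29,348 + $13,660 = $110,544 (over)
8 windows exceed the threshold.

8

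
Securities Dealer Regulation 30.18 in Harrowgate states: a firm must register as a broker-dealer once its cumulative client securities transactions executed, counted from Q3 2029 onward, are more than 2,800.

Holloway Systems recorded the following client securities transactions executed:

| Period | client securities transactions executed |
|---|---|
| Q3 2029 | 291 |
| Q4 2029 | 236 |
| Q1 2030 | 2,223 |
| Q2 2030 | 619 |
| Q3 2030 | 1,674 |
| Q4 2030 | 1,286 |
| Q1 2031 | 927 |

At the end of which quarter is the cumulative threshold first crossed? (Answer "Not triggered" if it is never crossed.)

Q2 2030

Through Q3 2029: 291
Through Q4 2029: 527
Through Q1 2030: 2,750
Through Q2 2030: 3,369 ← exceeds threshold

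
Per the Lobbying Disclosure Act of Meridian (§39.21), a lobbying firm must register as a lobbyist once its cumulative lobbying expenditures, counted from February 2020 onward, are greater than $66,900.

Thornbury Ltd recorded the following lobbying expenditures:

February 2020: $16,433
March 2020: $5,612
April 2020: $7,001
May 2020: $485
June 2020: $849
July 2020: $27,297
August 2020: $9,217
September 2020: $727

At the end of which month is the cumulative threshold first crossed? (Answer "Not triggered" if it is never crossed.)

September 2020

Through February 2020: $16,433
Through March 2020: $22,045
Through April 2020: $29,046
Through May 2020: $29,531
Through June 2020: $30,380
Through July 2020: $57,677
Through August 2020: $66,894
Through September 2020: $67,621 ← exceeds threshold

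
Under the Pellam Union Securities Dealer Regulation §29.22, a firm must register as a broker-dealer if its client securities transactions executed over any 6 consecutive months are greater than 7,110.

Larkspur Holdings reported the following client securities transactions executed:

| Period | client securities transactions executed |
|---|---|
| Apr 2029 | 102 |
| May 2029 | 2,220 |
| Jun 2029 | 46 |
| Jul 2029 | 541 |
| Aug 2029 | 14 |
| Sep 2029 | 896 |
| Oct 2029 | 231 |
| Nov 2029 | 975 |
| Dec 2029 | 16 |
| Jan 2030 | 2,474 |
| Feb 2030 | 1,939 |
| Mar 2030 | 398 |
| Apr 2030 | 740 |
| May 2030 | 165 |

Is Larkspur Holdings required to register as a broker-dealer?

Apr 2029–Sep 2029: 102 + 2,220 + 46 + 541 + 14 + 896 = 3,819 (under)
May 2029–Oct 2029: 2,220 + 46 + 541 + 14 + 896 + 231 = 3,948 (under)
Jun 2029–Nov 2029: 46 + 541 + 14 + 896 + 231 + 975 = 2,703 (under)
Jul 2029–Dec 2029: 541 + 14 + 896 + 231 + 975 + 16 = 2,673 (under)
Aug 2029–Jan 2030: 14 + 896 + 231 + 975 + 16 + 2,474 = 4,606 (under)
Sep 2029–Feb 2030: 896 + 231 + 975 + 16 + 2,474 + 1,939 = 6,531 (under)
Oct 2029–Mar 2030: 231 + 975 + 16 + 2,474 + 1,939 + 398 = 6,033 (under)
Nov 2029–Apr 2030: 975 + 16 + 2,474 + 1,939 + 398 + 740 = 6,542 (under)
Dec 2029–May 2030: 16 + 2,474 + 1,939 + 398 + 740 + 165 = 5,732 (under)
No window exceeds 7,110.

No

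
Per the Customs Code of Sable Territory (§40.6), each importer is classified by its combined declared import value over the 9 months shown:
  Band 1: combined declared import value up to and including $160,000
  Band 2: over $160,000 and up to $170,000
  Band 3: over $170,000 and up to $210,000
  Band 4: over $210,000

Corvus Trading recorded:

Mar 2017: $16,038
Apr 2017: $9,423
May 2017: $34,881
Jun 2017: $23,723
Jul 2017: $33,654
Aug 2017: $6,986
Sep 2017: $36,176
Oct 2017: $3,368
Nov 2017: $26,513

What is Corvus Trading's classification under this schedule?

Combined declared import value: $16,038 + $9,423 + $34,881 + $23,723 + $33,654 + $6,986 + $36,176 + $3,368 + $26,513 = $190,762.
$170,000 < $190,762 ≤ $210,000, so Band 3 applies.

Band 3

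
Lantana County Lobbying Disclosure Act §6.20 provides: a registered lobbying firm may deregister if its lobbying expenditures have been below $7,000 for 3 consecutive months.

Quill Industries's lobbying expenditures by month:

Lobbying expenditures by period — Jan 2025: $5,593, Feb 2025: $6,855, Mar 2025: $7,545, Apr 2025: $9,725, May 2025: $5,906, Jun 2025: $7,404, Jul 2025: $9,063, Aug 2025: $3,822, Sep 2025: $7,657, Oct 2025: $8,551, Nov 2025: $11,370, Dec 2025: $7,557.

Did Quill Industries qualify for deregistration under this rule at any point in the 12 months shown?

No

Months below $7,000: Jan 2025, Feb 2025, May 2025, Aug 2025.
Longest run of consecutive months below the threshold: 2.
2 < 3, so Quill Industries never became eligible.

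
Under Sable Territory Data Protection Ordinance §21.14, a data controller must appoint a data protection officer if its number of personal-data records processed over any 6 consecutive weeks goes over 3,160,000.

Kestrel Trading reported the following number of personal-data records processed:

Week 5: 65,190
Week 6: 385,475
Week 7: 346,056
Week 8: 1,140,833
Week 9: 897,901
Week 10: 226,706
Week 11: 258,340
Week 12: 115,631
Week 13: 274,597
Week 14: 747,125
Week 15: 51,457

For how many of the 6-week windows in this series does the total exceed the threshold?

1

Week 5–Week 10: 65,190 + 385,475 + 346,056 + 1,140,833 + 897,901 + 226,706 = 3,062,161 (under)
Week 6–Week 11: 385,475 + 346,056 + 1,140,833 + 897,901 + 226,706 + 258,340 = 3,255,311 (over)
Week 7–Week 12: 346,056 + 1,140,833 + 897,901 + 226,706 + 258,340 + 115,631 = 2,985,467 (under)
Week 8–Week 13: 1,140,833 + 897,901 + 226,706 + 258,340 + 115,631 + 274,597 = 2,914,008 (under)
Week 9–Week 14: 897,901 + 226,706 + 258,340 + 115,631 + 274,597 + 747,125 = 2,520,300 (under)
Week 10–Week 15: 226,706 + 258,340 + 115,631 + 274,597 + 747,125 + 51,457 = 1,673,856 (under)
1 window exceeds the threshold.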